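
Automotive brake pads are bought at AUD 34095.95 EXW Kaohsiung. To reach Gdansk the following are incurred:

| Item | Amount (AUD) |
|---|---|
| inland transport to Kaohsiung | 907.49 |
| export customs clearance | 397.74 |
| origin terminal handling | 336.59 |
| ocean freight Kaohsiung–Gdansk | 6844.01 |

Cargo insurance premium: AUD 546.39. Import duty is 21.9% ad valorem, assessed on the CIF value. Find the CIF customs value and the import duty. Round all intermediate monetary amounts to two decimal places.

CIF = EXW price + pre-shipment costs + freight + insurance
CIF = 34095.95 + 907.49 + 397.74 + 336.59 + 6844.01 + 546.39 = 43128.17
Import duty = 43128.17 × 21.9% = 9445.07

CIF value: AUD 43128.17; import duty: AUD 9445.07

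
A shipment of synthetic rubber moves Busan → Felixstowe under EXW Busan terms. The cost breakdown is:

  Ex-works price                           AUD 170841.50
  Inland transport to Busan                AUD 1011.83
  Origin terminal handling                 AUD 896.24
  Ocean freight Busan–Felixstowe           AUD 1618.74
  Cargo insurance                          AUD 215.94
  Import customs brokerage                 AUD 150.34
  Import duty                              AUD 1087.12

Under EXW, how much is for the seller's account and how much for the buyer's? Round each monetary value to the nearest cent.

Seller: AUD 170841.50; buyer: AUD 4980.21

EXW: the seller makes goods available at their premises; the buyer bears all onward costs.
Seller's account: goods 170841.50 = 170841.50
Buyer's account: inland to port 1011.83 + origin terminal 896.24 + freight 1618.74 + insurance 215.94 + brokerage 150.34 + duty 1087.12 = 4980.21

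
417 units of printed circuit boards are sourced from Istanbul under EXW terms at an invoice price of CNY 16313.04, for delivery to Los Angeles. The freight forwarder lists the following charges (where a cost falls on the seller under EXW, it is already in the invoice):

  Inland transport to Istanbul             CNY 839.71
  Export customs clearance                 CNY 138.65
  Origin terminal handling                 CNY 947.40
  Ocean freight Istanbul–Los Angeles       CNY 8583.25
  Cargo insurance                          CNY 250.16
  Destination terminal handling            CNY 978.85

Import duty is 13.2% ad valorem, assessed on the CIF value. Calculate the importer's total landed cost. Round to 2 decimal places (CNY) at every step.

EXW: the seller makes goods available at their premises; the buyer bears all onward costs.
CIF value = EXW price + inland to port + export clearance + origin terminal + freight + insurance = 16313.04 + 839.71 + 138.65 + 947.40 + 8583.25 + 250.16 = 27072.21
Import duty = 27072.21 × 13.2% = 3573.53
Buyer bears: inland to port 839.71 + export clearance 138.65 + origin terminal 947.40 + freight 8583.25 + insurance 250.16 + destination terminal 978.85 + duty 3573.53 = 15311.55
Landed cost = invoice 16313.04 + 15311.55 = 31624.59

Total landed cost: CNY 31624.59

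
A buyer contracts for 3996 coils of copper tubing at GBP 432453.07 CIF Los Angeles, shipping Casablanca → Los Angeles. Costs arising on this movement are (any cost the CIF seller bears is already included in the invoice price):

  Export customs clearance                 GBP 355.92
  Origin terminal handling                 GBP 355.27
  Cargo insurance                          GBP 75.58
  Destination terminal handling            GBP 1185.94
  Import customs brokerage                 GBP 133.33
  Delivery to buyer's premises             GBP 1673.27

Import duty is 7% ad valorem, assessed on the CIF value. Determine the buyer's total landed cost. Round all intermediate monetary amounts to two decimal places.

CIF: the seller pays costs through ocean freight and marine insurance to the destination port.
Already in the invoice (seller's account under CIF): export clearance, origin terminal, insurance — exclude.
The CIF price already equals the CIF value: 432453.07
Import duty = 432453.07 × 7% = 30271.71
Buyer bears: destination terminal 1185.94 + brokerage 133.33 + delivery 1673.27 + duty 30271.71 = 33264.25
Landed cost = invoice 432453.07 + 33264.25 = 465717.32

Total landed cost: GBP 465717.32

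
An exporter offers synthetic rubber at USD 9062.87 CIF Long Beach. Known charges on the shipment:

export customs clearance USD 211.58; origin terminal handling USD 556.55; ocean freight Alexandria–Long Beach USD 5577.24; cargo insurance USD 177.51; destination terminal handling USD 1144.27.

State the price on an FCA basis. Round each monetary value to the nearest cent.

Not relevant to the conversion: export clearance — on the seller under both CIF and FCA; already in the CIF price and stays in the FCA price. destination terminal — on the buyer under both terms; not part of either seller's price.
From CIF to FCA, the seller no longer bears: origin terminal, freight, insurance.
FCA price = 9062.87 − 556.55 − 5577.24 − 177.51 = 2751.57

FCA price: USD 2751.57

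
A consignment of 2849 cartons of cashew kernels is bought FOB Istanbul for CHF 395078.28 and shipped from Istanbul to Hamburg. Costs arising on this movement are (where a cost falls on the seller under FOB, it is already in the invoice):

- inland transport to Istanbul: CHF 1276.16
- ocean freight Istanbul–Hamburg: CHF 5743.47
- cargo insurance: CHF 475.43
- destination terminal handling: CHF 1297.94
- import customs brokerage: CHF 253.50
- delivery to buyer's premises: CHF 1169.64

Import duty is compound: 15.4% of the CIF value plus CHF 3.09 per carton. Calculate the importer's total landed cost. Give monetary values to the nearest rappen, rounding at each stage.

Total landed cost: CHF 474621.44

FOB: the seller bears costs until goods are on board at the origin port; the buyer bears freight, insurance and all costs thereafter.
Already in the invoice (seller's account under FOB): inland to port — exclude.
CIF value = FOB price + freight + insurance = 395078.28 + 5743.47 + 475.43 = 401297.18
Ad valorem component: 401297.18 × 15.4% = 61799.77
Specific component: 2849 × 3.09 = 8803.41
Import duty = 61799.77 + 8803.41 = 70603.18
Buyer bears: freight 5743.47 + insurance 475.43 + destination terminal 1297.94 + brokerage 253.50 + delivery 1169.64 + duty 70603.18 = 79543.16
Landed cost = invoice 395078.28 + 79543.16 = 474621.44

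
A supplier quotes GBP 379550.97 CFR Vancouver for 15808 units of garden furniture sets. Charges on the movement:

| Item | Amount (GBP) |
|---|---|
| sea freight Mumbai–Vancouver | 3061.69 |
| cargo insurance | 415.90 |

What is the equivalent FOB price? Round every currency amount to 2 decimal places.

Not relevant to the conversion: insurance — on the buyer under both terms; not part of either seller's price.
From CFR to FOB, the seller no longer bears: freight.
FOB price = 379550.97 − 3061.69 = 376489.28

FOB price: GBP 376489.28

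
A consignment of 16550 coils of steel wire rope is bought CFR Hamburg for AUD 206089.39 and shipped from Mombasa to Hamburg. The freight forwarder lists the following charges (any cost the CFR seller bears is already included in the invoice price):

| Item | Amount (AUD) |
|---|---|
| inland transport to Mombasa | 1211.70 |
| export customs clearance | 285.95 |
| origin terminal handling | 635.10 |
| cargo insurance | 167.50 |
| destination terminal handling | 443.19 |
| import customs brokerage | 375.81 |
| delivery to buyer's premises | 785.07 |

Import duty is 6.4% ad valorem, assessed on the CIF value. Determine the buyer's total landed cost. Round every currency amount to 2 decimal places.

Total landed cost: AUD 221061.40

CFR: the seller pays costs through ocean freight to the destination port, but not insurance.
Already in the invoice (seller's account under CFR): inland to port, export clearance, origin terminal — exclude.
CIF value = CFR price + insurance = 206089.39 + 167.50 = 206256.89
Import duty = 206256.89 × 6.4% = 13200.44
Buyer bears: insurance 167.50 + destination terminal 443.19 + brokerage 375.81 + delivery 785.07 + duty 13200.44 = 14972.01
Landed cost = invoice 206089.39 + 14972.01 = 221061.40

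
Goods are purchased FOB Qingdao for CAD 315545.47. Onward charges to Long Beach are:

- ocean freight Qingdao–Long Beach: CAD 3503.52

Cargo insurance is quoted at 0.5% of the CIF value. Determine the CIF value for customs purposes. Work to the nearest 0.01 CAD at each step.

CIF value: CAD 320652.25

Let C be the CIF value. C = FOB price + freight + 0.5% × C
C − 0.5% × C = 315545.47 + 3503.52
0.995 × C = 319048.99
C = 319048.99 / 0.995 = 320652.25
Insurance premium = 0.5% × 320652.25 = 1603.26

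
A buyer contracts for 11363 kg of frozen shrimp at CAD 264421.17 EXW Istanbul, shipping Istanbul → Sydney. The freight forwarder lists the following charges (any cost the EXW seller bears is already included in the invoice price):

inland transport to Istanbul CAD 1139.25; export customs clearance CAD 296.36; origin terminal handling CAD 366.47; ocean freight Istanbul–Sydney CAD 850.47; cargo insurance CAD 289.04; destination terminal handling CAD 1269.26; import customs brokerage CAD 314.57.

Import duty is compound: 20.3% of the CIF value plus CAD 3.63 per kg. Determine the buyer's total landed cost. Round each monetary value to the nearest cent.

Total landed cost: CAD 364468.92

EXW: the seller makes goods available at their premises; the buyer bears all onward costs.
CIF value = EXW price + inland to port + export clearance + origin terminal + freight + insurance = 264421.17 + 1139.25 + 296.36 + 366.47 + 850.47 + 289.04 = 267362.76
Ad valorem component: 267362.76 × 20.3% = 54274.64
Specific component: 11363 × 3.63 = 41247.69
Import duty = 54274.64 + 41247.69 = 95522.33
Buyer bears: inland to port 1139.25 + export clearance 296.36 + origin terminal 366.47 + freight 850.47 + insurance 289.04 + destination terminal 1269.26 + brokerage 314.57 + duty 95522.33 = 100047.75
Landed cost = invoice 264421.17 + 100047.75 = 364468.92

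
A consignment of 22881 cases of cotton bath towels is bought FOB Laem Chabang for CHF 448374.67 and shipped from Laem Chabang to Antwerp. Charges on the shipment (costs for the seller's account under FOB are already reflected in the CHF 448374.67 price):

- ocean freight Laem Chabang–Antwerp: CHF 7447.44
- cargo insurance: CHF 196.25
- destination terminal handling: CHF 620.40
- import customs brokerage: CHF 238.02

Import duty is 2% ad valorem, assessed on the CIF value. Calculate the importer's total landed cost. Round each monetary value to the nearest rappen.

FOB: the seller bears costs until goods are on board at the origin port; the buyer bears freight, insurance and all costs thereafter.
CIF value = FOB price + freight + insurance = 448374.67 + 7447.44 + 196.25 = 456018.36
Import duty = 456018.36 × 2% = 9120.37
Buyer bears: freight 7447.44 + insurance 196.25 + destination terminal 620.40 + brokerage 238.02 + duty 9120.37 = 17622.48
Landed cost = invoice 448374.67 + 17622.48 = 465997.15

Total landed cost: CHF 465997.15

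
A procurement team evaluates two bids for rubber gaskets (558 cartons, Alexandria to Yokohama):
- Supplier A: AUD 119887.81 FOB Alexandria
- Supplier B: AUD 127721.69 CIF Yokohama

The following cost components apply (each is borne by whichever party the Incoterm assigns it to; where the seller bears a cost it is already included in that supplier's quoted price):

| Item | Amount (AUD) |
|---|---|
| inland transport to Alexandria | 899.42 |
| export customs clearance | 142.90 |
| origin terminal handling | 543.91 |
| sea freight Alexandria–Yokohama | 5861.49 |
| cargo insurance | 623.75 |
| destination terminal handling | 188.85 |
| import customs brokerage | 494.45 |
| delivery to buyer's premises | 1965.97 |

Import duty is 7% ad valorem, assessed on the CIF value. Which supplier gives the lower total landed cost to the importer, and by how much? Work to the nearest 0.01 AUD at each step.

Supplier A (FOB):
CIF value = FOB price + freight + insurance = 119887.81 + 5861.49 + 623.75 = 126373.05
Import duty = 126373.05 × 7% = 8846.11
Buyer bears (A): 5861.49 + 623.75 + 188.85 + 494.45 + 1965.97 = 9134.51
Landed cost (A) = invoice 119887.81 + 9134.51 + duty 8846.11 = 137868.43
Supplier B (CIF):
The CIF price already equals the CIF value: 127721.69
Import duty = 127721.69 × 7% = 8940.52
Buyer bears (B): 188.85 + 494.45 + 1965.97 = 2649.27
Landed cost (B) = invoice 127721.69 + 2649.27 + duty 8940.52 = 139311.48
Difference = |137868.43 − 139311.48| = 1443.05

Supplier A is cheaper by AUD 1443.05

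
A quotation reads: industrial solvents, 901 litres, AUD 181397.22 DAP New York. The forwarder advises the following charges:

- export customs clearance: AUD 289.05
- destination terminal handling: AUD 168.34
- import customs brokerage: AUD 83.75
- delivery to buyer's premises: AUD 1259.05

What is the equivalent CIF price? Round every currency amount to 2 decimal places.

CIF price: AUD 179969.83

Not relevant to the conversion: export clearance — on the seller under both DAP and CIF; already in the DAP price and stays in the CIF price. brokerage — on the buyer under both terms; not part of either seller's price.
From DAP to CIF, the seller no longer bears: destination terminal, delivery.
CIF price = 181397.22 − 168.34 − 1259.05 = 179969.83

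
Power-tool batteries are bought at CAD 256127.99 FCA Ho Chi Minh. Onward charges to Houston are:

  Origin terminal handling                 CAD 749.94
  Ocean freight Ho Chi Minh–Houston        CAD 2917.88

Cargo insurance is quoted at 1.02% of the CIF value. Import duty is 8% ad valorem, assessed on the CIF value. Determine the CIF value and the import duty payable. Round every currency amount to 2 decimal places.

CIF value: CAD 262473.03; import duty: CAD 20997.84

Let C be the CIF value. C = FCA price + pre-shipment costs + freight + 1.02% × C
C − 1.02% × C = 256127.99 + 749.94 + 2917.88
0.9898 × C = 259795.81
C = 259795.81 / 0.9898 = 262473.03
Insurance premium = 1.02% × 262473.03 = 2677.22
Import duty = 262473.03 × 8% = 20997.84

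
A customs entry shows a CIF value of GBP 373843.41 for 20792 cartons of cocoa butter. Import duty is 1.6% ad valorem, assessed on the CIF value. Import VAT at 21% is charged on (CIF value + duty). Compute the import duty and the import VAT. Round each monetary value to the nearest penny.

Import duty: GBP 5981.49; import VAT: GBP 79763.23

Import duty = 373843.41 × 1.6% = 5981.49
VAT base = CIF + duty = 373843.41 + 5981.49 = 379824.90
Import VAT = 379824.90 × 21% = 79763.23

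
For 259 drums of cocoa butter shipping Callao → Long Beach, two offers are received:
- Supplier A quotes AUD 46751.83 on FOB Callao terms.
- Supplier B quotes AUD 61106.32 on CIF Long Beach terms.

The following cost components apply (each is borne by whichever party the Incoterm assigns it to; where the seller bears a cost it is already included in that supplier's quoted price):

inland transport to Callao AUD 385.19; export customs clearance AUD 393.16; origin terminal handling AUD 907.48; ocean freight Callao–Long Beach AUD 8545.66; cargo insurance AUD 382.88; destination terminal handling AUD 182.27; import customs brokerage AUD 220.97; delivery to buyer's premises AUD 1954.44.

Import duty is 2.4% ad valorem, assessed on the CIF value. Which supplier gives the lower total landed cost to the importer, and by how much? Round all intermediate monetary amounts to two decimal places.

Supplier A (FOB):
CIF value = FOB price + freight + insurance = 46751.83 + 8545.66 + 382.88 = 55680.37
Import duty = 55680.37 × 2.4% = 1336.33
Buyer bears (A): 8545.66 + 382.88 + 182.27 + 220.97 + 1954.44 = 11286.22
Landed cost (A) = invoice 46751.83 + 11286.22 + duty 1336.33 = 59374.38
Supplier B (CIF):
The CIF price already equals the CIF value: 61106.32
Import duty = 61106.32 × 2.4% = 1466.55
Buyer bears (B): 182.27 + 220.97 + 1954.44 = 2357.68
Landed cost (B) = invoice 61106.32 + 2357.68 + duty 1466.55 = 64930.55
Difference = |59374.38 − 64930.55| = 5556.17

Supplier A is cheaper by AUD 5556.17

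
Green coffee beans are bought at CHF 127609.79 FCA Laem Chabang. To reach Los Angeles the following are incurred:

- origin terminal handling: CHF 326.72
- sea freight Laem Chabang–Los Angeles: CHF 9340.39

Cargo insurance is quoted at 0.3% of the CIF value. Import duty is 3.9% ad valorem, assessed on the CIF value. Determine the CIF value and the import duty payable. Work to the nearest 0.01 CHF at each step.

CIF value: CHF 137689.97; import duty: CHF 5369.91

Let C be the CIF value. C = FCA price + pre-shipment costs + freight + 0.3% × C
C − 0.3% × C = 127609.79 + 326.72 + 9340.39
0.997 × C = 137276.90
C = 137276.90 / 0.997 = 137689.97
Insurance premium = 0.3% × 137689.97 = 413.07
Import duty = 137689.97 × 3.9% = 5369.91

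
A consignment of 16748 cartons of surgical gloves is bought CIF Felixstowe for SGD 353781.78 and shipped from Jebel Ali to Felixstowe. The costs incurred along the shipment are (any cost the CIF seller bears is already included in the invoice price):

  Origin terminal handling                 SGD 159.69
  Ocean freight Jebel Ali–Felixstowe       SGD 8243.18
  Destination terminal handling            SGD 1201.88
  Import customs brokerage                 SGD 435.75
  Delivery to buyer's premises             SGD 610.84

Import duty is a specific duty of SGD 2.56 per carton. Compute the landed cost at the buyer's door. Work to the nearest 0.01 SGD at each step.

CIF: the seller pays costs through ocean freight and marine insurance to the destination port.
Already in the invoice (seller's account under CIF): origin terminal, freight — exclude.
The CIF price already equals the CIF value: 353781.78
Import duty = 16748 × 2.56 = 42874.88
Buyer bears: destination terminal 1201.88 + brokerage 435.75 + delivery 610.84 + duty 42874.88 = 45123.35
Landed cost = invoice 353781.78 + 45123.35 = 398905.13

Total landed cost: SGD 398905.13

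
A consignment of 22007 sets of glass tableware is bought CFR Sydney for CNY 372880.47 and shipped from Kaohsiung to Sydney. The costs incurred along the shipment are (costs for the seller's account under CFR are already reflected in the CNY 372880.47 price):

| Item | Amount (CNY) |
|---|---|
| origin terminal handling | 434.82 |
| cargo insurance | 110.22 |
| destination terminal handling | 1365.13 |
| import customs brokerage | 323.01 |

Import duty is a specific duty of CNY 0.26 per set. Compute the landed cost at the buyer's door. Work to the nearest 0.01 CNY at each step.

Total landed cost: CNY 380400.65

CFR: the seller pays costs through ocean freight to the destination port, but not insurance.
Already in the invoice (seller's account under CFR): origin terminal — exclude.
CIF value = CFR price + insurance = 372880.47 + 110.22 = 372990.69
Import duty = 22007 × 0.26 = 5721.82
Buyer bears: insurance 110.22 + destination terminal 1365.13 + brokerage 323.01 + duty 5721.82 = 7520.18
Landed cost = invoice 372880.47 + 7520.18 = 380400.65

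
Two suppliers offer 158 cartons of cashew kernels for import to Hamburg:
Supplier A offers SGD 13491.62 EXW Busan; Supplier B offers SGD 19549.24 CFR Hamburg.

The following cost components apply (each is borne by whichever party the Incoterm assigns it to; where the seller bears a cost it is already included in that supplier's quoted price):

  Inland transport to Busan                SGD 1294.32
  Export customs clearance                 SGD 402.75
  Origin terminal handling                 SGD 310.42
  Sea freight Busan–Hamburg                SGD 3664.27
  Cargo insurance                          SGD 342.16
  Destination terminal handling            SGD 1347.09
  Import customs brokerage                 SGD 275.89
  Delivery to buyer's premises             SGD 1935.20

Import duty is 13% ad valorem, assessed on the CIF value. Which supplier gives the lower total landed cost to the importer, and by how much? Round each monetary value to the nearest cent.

Supplier A is cheaper by SGD 436.02

Supplier A (EXW):
CIF value = EXW price + inland to port + export clearance + origin terminal + freight + insurance = 13491.62 + 1294.32 + 402.75 + 310.42 + 3664.27 + 342.16 = 19505.54
Import duty = 19505.54 × 13% = 2535.72
Buyer bears (A): 1294.32 + 402.75 + 310.42 + 3664.27 + 342.16 + 1347.09 + 275.89 + 1935.20 = 9572.10
Landed cost (A) = invoice 13491.62 + 9572.10 + duty 2535.72 = 25599.44
Supplier B (CFR):
CIF value = CFR price + insurance = 19549.24 + 342.16 = 19891.40
Import duty = 19891.40 × 13% = 2585.88
Buyer bears (B): 342.16 + 1347.09 + 275.89 + 1935.20 = 3900.34
Landed cost (B) = invoice 19549.24 + 3900.34 + duty 2585.88 = 26035.46
Difference = |25599.44 − 26035.46| = 436.02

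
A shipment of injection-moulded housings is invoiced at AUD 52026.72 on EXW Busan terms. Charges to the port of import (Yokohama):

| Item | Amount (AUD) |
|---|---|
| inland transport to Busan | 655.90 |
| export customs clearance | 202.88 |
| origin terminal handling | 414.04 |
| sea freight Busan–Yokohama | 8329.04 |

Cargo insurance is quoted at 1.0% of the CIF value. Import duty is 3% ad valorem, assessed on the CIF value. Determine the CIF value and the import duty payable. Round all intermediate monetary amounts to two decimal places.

Let C be the CIF value. C = EXW price + pre-shipment costs + freight + 1.0% × C
C − 1.0% × C = 52026.72 + 655.90 + 202.88 + 414.04 + 8329.04
0.99 × C = 61628.58
C = 61628.58 / 0.99 = 62251.09
Insurance premium = 1.0% × 62251.09 = 622.51
Import duty = 62251.09 × 3% = 1867.53

CIF value: AUD 62251.09; import duty: AUD 1867.53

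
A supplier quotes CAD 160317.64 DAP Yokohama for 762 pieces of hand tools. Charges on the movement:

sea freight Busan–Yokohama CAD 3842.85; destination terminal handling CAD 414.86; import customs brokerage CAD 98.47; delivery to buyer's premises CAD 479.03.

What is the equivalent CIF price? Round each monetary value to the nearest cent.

CIF price: CAD 159423.75

Not relevant to the conversion: freight — on the seller under both DAP and CIF; already in the DAP price and stays in the CIF price. brokerage — on the buyer under both terms; not part of either seller's price.
From DAP to CIF, the seller no longer bears: destination terminal, delivery.
CIF price = 160317.64 − 414.86 − 479.03 = 159423.75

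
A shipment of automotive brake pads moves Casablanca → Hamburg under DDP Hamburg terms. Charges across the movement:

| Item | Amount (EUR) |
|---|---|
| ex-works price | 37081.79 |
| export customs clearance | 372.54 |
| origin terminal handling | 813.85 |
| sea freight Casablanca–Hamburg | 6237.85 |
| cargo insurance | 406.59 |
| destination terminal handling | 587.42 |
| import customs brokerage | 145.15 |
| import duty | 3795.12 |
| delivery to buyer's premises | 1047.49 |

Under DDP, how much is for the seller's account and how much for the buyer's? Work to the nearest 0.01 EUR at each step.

DDP: the seller bears all costs including import duty.
Seller's account: goods 37081.79 + export clearance 372.54 + origin terminal 813.85 + freight 6237.85 + insurance 406.59 + destination terminal 587.42 + brokerage 145.15 + duty 3795.12 + delivery 1047.49 = 50487.80
Buyer's account: 0.00

Seller: EUR 50487.80; buyer: EUR 0.00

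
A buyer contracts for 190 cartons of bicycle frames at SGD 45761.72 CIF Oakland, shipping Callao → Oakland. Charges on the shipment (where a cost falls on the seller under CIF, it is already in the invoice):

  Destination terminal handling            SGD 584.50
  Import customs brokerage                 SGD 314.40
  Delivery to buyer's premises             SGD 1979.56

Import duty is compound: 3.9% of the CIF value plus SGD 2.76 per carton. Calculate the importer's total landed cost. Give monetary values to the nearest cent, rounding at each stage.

Total landed cost: SGD 50949.29

CIF: the seller pays costs through ocean freight and marine insurance to the destination port.
The CIF price already equals the CIF value: 45761.72
Ad valorem component: 45761.72 × 3.9% = 1784.71
Specific component: 190 × 2.76 = 524.40
Import duty = 1784.71 + 524.40 = 2309.11
Buyer bears: destination terminal 584.50 + brokerage 314.40 + delivery 1979.56 + duty 2309.11 = 5187.57
Landed cost = invoice 45761.72 + 5187.57 = 50949.29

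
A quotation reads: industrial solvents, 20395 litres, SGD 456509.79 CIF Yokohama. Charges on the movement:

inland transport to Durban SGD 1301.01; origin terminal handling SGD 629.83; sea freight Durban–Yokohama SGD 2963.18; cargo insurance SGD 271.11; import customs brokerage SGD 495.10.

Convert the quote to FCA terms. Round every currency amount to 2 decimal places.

FCA price: SGD 452645.67

Not relevant to the conversion: inland to port — on the seller under both CIF and FCA; already in the CIF price and stays in the FCA price. brokerage — on the buyer under both terms; not part of either seller's price.
From CIF to FCA, the seller no longer bears: origin terminal, freight, insurance.
FCA price = 456509.79 − 629.83 − 2963.18 − 271.11 = 452645.67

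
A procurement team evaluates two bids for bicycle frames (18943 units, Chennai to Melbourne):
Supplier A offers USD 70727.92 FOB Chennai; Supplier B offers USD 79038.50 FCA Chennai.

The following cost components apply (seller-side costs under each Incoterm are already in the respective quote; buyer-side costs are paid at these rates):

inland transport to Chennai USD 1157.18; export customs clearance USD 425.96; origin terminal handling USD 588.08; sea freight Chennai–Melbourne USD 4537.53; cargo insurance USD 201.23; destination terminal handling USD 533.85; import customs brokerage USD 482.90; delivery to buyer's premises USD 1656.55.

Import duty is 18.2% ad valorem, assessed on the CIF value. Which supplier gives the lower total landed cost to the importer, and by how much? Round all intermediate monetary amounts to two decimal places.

Supplier A is cheaper by USD 10518.21

Supplier A (FOB):
CIF value = FOB price + freight + insurance = 70727.92 + 4537.53 + 201.23 = 75466.68
Import duty = 75466.68 × 18.2% = 13734.94
Buyer bears (A): 4537.53 + 201.23 + 533.85 + 482.90 + 1656.55 = 7412.06
Landed cost (A) = invoice 70727.92 + 7412.06 + duty 13734.94 = 91874.92
Supplier B (FCA):
CIF value = FCA price + origin terminal + freight + insurance = 79038.50 + 588.08 + 4537.53 + 201.23 = 84365.34
Import duty = 84365.34 × 18.2% = 15354.49
Buyer bears (B): 588.08 + 4537.53 + 201.23 + 533.85 + 482.90 + 1656.55 = 8000.14
Landed cost (B) = invoice 79038.50 + 8000.14 + duty 15354.49 = 102393.13
Difference = |91874.92 − 102393.13| = 10518.21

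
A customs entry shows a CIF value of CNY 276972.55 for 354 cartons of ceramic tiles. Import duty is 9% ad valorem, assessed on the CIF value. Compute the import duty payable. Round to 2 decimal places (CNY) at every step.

Import duty = 276972.55 × 9% = 24927.53

Import duty: CNY 24927.53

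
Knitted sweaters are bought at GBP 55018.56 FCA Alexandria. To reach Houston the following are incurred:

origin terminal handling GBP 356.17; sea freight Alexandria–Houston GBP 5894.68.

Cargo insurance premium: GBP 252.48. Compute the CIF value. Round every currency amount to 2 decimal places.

CIF = FCA price + pre-shipment costs + freight + insurance
CIF = 55018.56 + 356.17 + 5894.68 + 252.48 = 61521.89

CIF value: GBP 61521.89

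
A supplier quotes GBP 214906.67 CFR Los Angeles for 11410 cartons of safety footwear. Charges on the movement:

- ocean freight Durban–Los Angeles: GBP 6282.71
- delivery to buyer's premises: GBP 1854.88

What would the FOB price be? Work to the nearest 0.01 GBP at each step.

Not relevant to the conversion: delivery — on the buyer under both terms; not part of either seller's price.
From CFR to FOB, the seller no longer bears: freight.
FOB price = 214906.67 − 6282.71 = 208623.96

FOB price: GBP 208623.96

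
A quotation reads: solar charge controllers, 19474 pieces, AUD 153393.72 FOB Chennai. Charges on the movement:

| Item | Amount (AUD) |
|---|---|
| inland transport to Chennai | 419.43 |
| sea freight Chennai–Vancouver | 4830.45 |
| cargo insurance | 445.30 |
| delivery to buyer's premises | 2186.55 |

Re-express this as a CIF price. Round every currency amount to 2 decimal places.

CIF price: AUD 158669.47

Not relevant to the conversion: inland to port — on the seller under both FOB and CIF; already in the FOB price and stays in the CIF price. delivery — on the buyer under both terms; not part of either seller's price.
From FOB to CIF, the seller additionally bears: freight, insurance.
CIF price = 153393.72 + 4830.45 + 445.30 = 158669.47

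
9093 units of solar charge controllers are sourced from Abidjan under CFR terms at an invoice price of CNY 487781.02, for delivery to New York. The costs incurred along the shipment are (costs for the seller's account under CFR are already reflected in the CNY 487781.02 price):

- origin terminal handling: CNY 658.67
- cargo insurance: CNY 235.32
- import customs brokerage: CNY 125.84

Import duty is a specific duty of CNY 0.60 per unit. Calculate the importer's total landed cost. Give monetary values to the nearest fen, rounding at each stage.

CFR: the seller pays costs through ocean freight to the destination port, but not insurance.
Already in the invoice (seller's account under CFR): origin terminal — exclude.
CIF value = CFR price + insurance = 487781.02 + 235.32 = 488016.34
Import duty = 9093 × 0.60 = 5455.80
Buyer bears: insurance 235.32 + brokerage 125.84 + duty 5455.80 = 5816.96
Landed cost = invoice 487781.02 + 5816.96 = 493597.98

Total landed cost: CNY 493597.98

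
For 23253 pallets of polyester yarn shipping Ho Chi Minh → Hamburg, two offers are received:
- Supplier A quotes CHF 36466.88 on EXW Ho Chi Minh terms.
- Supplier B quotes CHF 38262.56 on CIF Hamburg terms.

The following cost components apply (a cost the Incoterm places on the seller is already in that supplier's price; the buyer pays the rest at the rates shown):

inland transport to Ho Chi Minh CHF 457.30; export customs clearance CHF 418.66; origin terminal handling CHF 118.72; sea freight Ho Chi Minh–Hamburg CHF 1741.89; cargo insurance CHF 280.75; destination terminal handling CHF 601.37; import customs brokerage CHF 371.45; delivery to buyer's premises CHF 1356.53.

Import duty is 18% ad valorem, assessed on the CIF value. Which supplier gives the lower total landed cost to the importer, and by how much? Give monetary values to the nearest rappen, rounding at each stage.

Supplier B is cheaper by CHF 1441.54

Supplier A (EXW):
CIF value = EXW price + inland to port + export clearance + origin terminal + freight + insurance = 36466.88 + 457.30 + 418.66 + 118.72 + 1741.89 + 280.75 = 39484.20
Import duty = 39484.20 × 18% = 7107.16
Buyer bears (A): 457.30 + 418.66 + 118.72 + 1741.89 + 280.75 + 601.37 + 371.45 + 1356.53 = 5346.67
Landed cost (A) = invoice 36466.88 + 5346.67 + duty 7107.16 = 48920.71
Supplier B (CIF):
The CIF price already equals the CIF value: 38262.56
Import duty = 38262.56 × 18% = 6887.26
Buyer bears (B): 601.37 + 371.45 + 1356.53 = 2329.35
Landed cost (B) = invoice 38262.56 + 2329.35 + duty 6887.26 = 47479.17
Difference = |48920.71 − 47479.17| = 1441.54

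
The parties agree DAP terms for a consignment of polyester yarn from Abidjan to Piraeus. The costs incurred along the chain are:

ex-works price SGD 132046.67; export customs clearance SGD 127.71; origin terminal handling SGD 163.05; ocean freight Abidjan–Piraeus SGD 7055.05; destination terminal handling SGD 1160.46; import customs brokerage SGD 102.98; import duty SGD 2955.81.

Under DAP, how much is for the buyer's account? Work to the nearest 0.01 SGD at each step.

Buyer's account: SGD 3058.79

DAP: the seller bears all costs to the named destination except import duty and clearance.
Seller's account: goods 132046.67 + export clearance 127.71 + origin terminal 163.05 + freight 7055.05 + destination terminal 1160.46 = 140552.94
Buyer's account: brokerage 102.98 + duty 2955.81 = 3058.79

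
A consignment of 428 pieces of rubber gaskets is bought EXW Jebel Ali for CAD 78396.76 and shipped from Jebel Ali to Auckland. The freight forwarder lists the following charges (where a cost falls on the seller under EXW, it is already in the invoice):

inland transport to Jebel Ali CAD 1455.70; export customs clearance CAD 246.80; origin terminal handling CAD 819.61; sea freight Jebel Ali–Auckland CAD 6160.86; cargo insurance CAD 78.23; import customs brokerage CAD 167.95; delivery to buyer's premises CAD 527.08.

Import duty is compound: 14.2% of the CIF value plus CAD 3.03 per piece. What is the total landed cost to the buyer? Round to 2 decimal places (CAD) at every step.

EXW: the seller makes goods available at their premises; the buyer bears all onward costs.
CIF value = EXW price + inland to port + export clearance + origin terminal + freight + insurance = 78396.76 + 1455.70 + 246.80 + 819.61 + 6160.86 + 78.23 = 87157.96
Ad valorem component: 87157.96 × 14.2% = 12376.43
Specific component: 428 × 3.03 = 1296.84
Import duty = 12376.43 + 1296.84 = 13673.27
Buyer bears: inland to port 1455.70 + export clearance 246.80 + origin terminal 819.61 + freight 6160.86 + insurance 78.23 + brokerage 167.95 + delivery 527.08 + duty 13673.27 = 23129.50
Landed cost = invoice 78396.76 + 23129.50 = 101526.26

Total landed cost: CAD 101526.26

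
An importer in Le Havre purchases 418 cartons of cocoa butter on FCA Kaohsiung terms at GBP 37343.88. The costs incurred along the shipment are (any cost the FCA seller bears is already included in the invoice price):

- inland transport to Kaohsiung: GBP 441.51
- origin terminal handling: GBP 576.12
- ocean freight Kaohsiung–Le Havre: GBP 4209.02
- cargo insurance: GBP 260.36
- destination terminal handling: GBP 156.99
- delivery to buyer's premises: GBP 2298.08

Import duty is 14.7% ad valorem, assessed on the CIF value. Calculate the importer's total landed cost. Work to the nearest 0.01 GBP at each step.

Total landed cost: GBP 51075.69

FCA: the seller delivers export-cleared goods to the carrier; the buyer bears costs from that point.
Already in the invoice (seller's account under FCA): inland to port — exclude.
CIF value = FCA price + origin terminal + freight + insurance = 37343.88 + 576.12 + 4209.02 + 260.36 = 42389.38
Import duty = 42389.38 × 14.7% = 6231.24
Buyer bears: origin terminal 576.12 + freight 4209.02 + insurance 260.36 + destination terminal 156.99 + delivery 2298.08 + duty 6231.24 = 13731.81
Landed cost = invoice 37343.88 + 13731.81 = 51075.69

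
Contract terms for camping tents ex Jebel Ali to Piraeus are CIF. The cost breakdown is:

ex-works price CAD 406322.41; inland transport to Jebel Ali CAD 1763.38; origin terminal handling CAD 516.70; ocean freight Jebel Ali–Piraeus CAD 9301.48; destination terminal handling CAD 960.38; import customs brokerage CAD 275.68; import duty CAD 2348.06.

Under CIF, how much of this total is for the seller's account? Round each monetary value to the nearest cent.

CIF: the seller pays costs through ocean freight and marine insurance to the destination port.
Seller's account: goods 406322.41 + inland to port 1763.38 + origin terminal 516.70 + freight 9301.48 = 417903.97
Buyer's account: destination terminal 960.38 + brokerage 275.68 + duty 2348.06 = 3584.12

Seller's account: CAD 417903.97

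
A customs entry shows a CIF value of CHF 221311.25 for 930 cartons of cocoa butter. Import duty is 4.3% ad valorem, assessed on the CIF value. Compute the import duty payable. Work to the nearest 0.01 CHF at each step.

Import duty = 221311.25 × 4.3% = 9516.38

Import duty: CHF 9516.38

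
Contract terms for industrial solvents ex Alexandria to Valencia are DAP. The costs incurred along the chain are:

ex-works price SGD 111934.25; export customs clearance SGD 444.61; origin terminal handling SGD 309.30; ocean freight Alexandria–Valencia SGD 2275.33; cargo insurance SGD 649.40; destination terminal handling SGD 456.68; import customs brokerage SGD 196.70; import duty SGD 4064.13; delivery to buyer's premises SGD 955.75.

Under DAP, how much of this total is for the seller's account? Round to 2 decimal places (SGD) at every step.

DAP: the seller bears all costs to the named destination except import duty and clearance.
Seller's account: goods 111934.25 + export clearance 444.61 + origin terminal 309.30 + freight 2275.33 + insurance 649.40 + destination terminal 456.68 + delivery 955.75 = 117025.32
Buyer's account: brokerage 196.70 + duty 4064.13 = 4260.83

Seller's account: SGD 117025.32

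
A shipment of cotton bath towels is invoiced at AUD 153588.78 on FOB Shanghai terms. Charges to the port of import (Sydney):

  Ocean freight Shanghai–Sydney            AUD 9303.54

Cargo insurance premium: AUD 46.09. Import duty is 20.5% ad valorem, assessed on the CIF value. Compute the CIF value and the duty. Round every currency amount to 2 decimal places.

CIF value: AUD 162938.41; import duty: AUD 33402.37

CIF = FOB price + freight + insurance
CIF = 153588.78 + 9303.54 + 46.09 = 162938.41
Import duty = 162938.41 × 20.5% = 33402.37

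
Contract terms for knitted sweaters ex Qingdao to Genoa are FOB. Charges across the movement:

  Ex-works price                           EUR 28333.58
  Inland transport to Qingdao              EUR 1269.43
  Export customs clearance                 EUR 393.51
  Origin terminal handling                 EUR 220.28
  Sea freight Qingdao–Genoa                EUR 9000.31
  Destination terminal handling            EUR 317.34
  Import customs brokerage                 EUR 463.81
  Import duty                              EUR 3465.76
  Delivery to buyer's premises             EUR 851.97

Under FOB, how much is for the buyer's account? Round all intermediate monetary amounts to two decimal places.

Buyer's account: EUR 14099.19

FOB: the seller bears costs until goods are on board at the origin port; the buyer bears freight, insurance and all costs thereafter.
Seller's account: goods 28333.58 + inland to port 1269.43 + export clearance 393.51 + origin terminal 220.28 = 30216.80
Buyer's account: freight 9000.31 + destination terminal 317.34 + brokerage 463.81 + duty 3465.76 + delivery 851.97 = 14099.19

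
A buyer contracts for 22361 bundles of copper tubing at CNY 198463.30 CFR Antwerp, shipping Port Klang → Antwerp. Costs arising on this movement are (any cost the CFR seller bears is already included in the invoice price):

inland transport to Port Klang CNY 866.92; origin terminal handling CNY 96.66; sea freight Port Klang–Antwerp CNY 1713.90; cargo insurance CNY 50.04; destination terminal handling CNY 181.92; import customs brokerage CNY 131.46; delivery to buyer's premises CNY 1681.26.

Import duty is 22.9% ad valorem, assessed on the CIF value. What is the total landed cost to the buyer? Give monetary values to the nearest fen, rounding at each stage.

CFR: the seller pays costs through ocean freight to the destination port, but not insurance.
Already in the invoice (seller's account under CFR): inland to port, origin terminal, freight — exclude.
CIF value = CFR price + insurance = 198463.30 + 50.04 = 198513.34
Import duty = 198513.34 × 22.9% = 45459.55
Buyer bears: insurance 50.04 + destination terminal 181.92 + brokerage 131.46 + delivery 1681.26 + duty 45459.55 = 47504.23
Landed cost = invoice 198463.30 + 47504.23 = 245967.53

Total landed cost: CNY 245967.53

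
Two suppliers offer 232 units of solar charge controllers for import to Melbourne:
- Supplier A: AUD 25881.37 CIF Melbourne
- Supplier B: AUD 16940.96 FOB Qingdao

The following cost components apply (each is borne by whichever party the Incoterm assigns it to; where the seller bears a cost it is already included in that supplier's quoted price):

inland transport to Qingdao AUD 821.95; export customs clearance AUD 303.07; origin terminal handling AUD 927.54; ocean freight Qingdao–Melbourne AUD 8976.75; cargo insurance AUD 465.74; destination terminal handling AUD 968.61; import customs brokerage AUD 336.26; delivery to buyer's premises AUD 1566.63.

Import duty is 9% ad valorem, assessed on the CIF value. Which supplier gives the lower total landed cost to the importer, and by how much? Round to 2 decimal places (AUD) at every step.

Supplier A (CIF):
The CIF price already equals the CIF value: 25881.37
Import duty = 25881.37 × 9% = 2329.32
Buyer bears (A): 968.61 + 336.26 + 1566.63 = 2871.50
Landed cost (A) = invoice 25881.37 + 2871.50 + duty 2329.32 = 31082.19
Supplier B (FOB):
CIF value = FOB price + freight + insurance = 16940.96 + 8976.75 + 465.74 = 26383.45
Import duty = 26383.45 × 9% = 2374.51
Buyer bears (B): 8976.75 + 465.74 + 968.61 + 336.26 + 1566.63 = 12313.99
Landed cost (B) = invoice 16940.96 + 12313.99 + duty 2374.51 = 31629.46
Difference = |31082.19 − 31629.46| = 547.27

Supplier A is cheaper by AUD 547.27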